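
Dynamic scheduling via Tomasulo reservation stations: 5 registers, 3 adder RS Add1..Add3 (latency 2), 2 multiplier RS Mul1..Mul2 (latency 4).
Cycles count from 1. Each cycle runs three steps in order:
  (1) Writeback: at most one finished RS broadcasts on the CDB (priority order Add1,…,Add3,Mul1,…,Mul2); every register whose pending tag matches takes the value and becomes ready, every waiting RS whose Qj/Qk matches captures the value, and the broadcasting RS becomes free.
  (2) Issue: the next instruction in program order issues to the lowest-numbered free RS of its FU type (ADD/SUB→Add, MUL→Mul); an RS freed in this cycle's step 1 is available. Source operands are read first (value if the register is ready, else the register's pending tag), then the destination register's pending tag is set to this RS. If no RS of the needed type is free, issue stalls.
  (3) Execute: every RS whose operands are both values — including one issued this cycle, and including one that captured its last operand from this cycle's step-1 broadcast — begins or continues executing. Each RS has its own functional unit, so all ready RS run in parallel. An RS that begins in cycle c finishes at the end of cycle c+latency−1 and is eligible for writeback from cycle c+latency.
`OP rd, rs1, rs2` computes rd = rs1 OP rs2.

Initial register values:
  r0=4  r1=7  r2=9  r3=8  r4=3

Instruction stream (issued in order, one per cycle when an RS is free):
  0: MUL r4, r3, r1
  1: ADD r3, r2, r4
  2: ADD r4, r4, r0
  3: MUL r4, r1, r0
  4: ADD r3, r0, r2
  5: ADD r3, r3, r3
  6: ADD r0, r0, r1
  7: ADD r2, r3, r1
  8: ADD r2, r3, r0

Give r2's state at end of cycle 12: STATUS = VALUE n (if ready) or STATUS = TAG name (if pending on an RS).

STATUS = TAG Add2

cycle 1: issue MUL r4<-Mul1 // r0:4,r1:7,r2:9,r3:8,r4:Mul1
cycle 2: issue ADD r3<-Add1 // r0:4,r1:7,r2:9,r3:Add1,r4:Mul1
cycle 3: issue ADD r4<-Add2 // r0:4,r1:7,r2:9,r3:Add1,r4:Add2
cycle 4: issue MUL r4<-Mul2 // r0:4,r1:7,r2:9,r3:Add1,r4:Mul2
cycle 5: CDB Mul1=56; issue ADD r3<-Add3 // r0:4,r1:7,r2:9,r3:Add3,r4:Mul2
cycle 6: stall // r0:4,r1:7,r2:9,r3:Add3,r4:Mul2
cycle 7: CDB Add1=65; issue ADD r3<-Add1 // r0:4,r1:7,r2:9,r3:Add1,r4:Mul2
cycle 8: CDB Add2=60; issue ADD r0<-Add2 // r0:Add2,r1:7,r2:9,r3:Add1,r4:Mul2
cycle 9: CDB Add3=13; issue ADD r2<-Add3 // r0:Add2,r1:7,r2:Add3,r3:Add1,r4:Mul2
cycle 10: CDB Add2=11; issue ADD r2<-Add2 // r0:11,r1:7,r2:Add2,r3:Add1,r4:Mul2
cycle 11: CDB Add1=26 // r0:11,r1:7,r2:Add2,r3:26,r4:Mul2
cycle 12: CDB Mul2=28 // r0:11,r1:7,r2:Add2,r3:26,r4:28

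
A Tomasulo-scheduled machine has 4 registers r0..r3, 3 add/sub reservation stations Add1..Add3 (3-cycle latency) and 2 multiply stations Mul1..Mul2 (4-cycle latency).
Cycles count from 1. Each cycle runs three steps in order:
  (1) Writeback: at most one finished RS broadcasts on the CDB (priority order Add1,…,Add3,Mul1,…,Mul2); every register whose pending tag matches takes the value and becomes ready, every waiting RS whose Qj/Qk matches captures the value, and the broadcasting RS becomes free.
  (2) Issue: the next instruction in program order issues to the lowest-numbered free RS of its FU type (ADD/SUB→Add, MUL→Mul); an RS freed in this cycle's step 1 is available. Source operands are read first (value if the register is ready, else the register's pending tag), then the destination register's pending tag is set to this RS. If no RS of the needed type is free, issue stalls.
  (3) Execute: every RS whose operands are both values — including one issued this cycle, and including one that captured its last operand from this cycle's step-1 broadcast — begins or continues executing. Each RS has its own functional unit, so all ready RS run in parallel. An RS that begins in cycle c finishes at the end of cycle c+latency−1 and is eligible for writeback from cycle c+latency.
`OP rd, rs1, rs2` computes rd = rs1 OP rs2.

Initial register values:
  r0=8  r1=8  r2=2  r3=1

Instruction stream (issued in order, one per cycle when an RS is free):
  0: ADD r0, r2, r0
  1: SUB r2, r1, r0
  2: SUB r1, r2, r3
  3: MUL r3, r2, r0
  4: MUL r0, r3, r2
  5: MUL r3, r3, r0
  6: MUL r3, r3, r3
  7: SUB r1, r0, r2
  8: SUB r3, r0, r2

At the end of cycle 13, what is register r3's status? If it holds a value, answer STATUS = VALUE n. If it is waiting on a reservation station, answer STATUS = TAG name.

cycle 1: issue ADD r0<-Add1 // r0:Add1,r1:8,r2:2,r3:1
cycle 2: issue SUB r2<-Add2 // r0:Add1,r1:8,r2:Add2,r3:1
cycle 3: issue SUB r1<-Add3 // r0:Add1,r1:Add3,r2:Add2,r3:1
cycle 4: CDB Add1=10; issue MUL r3<-Mul1 // r0:10,r1:Add3,r2:Add2,r3:Mul1
cycle 5: issue MUL r0<-Mul2 // r0:Mul2,r1:Add3,r2:Add2,r3:Mul1
cycle 6: stall // r0:Mul2,r1:Add3,r2:Add2,r3:Mul1
cycle 7: CDB Add2=-2; stall // r0:Mul2,r1:Add3,r2:-2,r3:Mul1
cycle 8: stall // r0:Mul2,r1:Add3,r2:-2,r3:Mul1
cycle 9: stall // r0:Mul2,r1:Add3,r2:-2,r3:Mul1
cycle 10: CDB Add3=-3; stall // r0:Mul2,r1:-3,r2:-2,r3:Mul1
cycle 11: CDB Mul1=-20; issue MUL r3<-Mul1 // r0:Mul2,r1:-3,r2:-2,r3:Mul1
cycle 12: stall // r0:Mul2,r1:-3,r2:-2,r3:Mul1
cycle 13: stall // r0:Mul2,r1:-3,r2:-2,r3:Mul1

STATUS = TAG Mul1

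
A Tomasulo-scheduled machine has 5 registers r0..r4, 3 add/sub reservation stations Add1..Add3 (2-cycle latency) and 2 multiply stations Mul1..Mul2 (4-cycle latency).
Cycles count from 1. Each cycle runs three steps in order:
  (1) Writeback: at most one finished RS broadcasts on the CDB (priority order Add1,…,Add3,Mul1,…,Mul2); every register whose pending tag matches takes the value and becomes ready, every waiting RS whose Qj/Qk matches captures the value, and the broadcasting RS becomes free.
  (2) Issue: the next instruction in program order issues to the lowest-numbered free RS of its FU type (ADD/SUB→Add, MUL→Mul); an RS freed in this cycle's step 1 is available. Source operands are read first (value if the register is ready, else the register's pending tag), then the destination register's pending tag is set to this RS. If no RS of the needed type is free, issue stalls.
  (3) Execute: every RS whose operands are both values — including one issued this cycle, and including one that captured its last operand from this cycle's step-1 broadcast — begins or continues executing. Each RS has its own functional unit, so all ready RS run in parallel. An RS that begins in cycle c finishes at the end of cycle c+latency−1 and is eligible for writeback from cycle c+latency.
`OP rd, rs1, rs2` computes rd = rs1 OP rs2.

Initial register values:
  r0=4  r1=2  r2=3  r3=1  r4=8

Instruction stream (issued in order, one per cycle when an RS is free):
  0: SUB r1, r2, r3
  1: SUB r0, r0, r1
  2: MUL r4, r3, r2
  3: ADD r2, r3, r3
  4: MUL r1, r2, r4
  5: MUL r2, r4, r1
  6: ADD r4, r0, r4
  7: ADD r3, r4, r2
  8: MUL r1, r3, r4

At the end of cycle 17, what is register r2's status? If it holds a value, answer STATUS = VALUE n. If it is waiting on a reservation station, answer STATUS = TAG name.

STATUS = VALUE 18

  c1: issue SUB r1<-Add1  regs: r0:4,r1:Add1,r2:3,r3:1,r4:8
  c2: issue SUB r0<-Add2  regs: r0:Add2,r1:Add1,r2:3,r3:1,r4:8
  c3: CDB Add1=2; issue MUL r4<-Mul1  regs: r0:Add2,r1:2,r2:3,r3:1,r4:Mul1
  c4: issue ADD r2<-Add1  regs: r0:Add2,r1:2,r2:Add1,r3:1,r4:Mul1
  c5: CDB Add2=2; issue MUL r1<-Mul2  regs: r0:2,r1:Mul2,r2:Add1,r3:1,r4:Mul1
  c6: CDB Add1=2; stall  regs: r0:2,r1:Mul2,r2:2,r3:1,r4:Mul1
  c7: CDB Mul1=3; issue MUL r2<-Mul1  regs: r0:2,r1:Mul2,r2:Mul1,r3:1,r4:3
  c8: issue ADD r4<-Add1  regs: r0:2,r1:Mul2,r2:Mul1,r3:1,r4:Add1
  c9: issue ADD r3<-Add2  regs: r0:2,r1:Mul2,r2:Mul1,r3:Add2,r4:Add1
  c10: CDB Add1=5; stall  regs: r0:2,r1:Mul2,r2:Mul1,r3:Add2,r4:5
  c11: CDB Mul2=6; issue MUL r1<-Mul2  regs: r0:2,r1:Mul2,r2:Mul1,r3:Add2,r4:5
  c12: -  regs: r0:2,r1:Mul2,r2:Mul1,r3:Add2,r4:5
  c13: -  regs: r0:2,r1:Mul2,r2:Mul1,r3:Add2,r4:5
  c14: -  regs: r0:2,r1:Mul2,r2:Mul1,r3:Add2,r4:5
  c15: CDB Mul1=18  regs: r0:2,r1:Mul2,r2:18,r3:Add2,r4:5
  c16: -  regs: r0:2,r1:Mul2,r2:18,r3:Add2,r4:5
  c17: CDB Add2=23  regs: r0:2,r1:Mul2,r2:18,r3:23,r4:5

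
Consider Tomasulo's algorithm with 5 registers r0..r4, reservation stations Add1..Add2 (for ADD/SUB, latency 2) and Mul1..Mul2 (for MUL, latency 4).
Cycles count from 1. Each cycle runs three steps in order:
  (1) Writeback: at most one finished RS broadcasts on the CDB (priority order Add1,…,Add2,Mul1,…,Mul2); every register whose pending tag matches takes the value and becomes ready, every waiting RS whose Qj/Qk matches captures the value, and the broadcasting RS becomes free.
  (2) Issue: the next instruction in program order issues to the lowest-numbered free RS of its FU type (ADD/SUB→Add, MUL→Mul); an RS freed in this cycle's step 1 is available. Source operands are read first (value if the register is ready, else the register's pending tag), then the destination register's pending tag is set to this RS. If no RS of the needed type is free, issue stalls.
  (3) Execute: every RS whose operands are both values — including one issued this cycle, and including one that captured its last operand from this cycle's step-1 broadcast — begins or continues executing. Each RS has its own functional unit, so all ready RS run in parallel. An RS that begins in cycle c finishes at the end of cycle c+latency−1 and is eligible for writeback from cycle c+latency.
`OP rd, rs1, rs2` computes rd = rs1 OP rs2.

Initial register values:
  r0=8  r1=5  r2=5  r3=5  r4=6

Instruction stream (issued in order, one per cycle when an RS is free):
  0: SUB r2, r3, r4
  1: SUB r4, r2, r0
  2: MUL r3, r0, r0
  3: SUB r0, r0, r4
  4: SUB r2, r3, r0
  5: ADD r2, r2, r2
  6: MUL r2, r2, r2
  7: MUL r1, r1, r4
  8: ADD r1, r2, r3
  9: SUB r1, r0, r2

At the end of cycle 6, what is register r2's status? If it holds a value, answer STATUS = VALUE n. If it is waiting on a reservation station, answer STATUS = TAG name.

STATUS = TAG Add2

c1: issue SUB r2<-Add1 | r0:8,r1:5,r2:Add1,r3:5,r4:6
c2: issue SUB r4<-Add2 | r0:8,r1:5,r2:Add1,r3:5,r4:Add2
c3: CDB Add1=-1; issue MUL r3<-Mul1 | r0:8,r1:5,r2:-1,r3:Mul1,r4:Add2
c4: issue SUB r0<-Add1 | r0:Add1,r1:5,r2:-1,r3:Mul1,r4:Add2
c5: CDB Add2=-9; issue SUB r2<-Add2 | r0:Add1,r1:5,r2:Add2,r3:Mul1,r4:-9
c6: stall | r0:Add1,r1:5,r2:Add2,r3:Mul1,r4:-9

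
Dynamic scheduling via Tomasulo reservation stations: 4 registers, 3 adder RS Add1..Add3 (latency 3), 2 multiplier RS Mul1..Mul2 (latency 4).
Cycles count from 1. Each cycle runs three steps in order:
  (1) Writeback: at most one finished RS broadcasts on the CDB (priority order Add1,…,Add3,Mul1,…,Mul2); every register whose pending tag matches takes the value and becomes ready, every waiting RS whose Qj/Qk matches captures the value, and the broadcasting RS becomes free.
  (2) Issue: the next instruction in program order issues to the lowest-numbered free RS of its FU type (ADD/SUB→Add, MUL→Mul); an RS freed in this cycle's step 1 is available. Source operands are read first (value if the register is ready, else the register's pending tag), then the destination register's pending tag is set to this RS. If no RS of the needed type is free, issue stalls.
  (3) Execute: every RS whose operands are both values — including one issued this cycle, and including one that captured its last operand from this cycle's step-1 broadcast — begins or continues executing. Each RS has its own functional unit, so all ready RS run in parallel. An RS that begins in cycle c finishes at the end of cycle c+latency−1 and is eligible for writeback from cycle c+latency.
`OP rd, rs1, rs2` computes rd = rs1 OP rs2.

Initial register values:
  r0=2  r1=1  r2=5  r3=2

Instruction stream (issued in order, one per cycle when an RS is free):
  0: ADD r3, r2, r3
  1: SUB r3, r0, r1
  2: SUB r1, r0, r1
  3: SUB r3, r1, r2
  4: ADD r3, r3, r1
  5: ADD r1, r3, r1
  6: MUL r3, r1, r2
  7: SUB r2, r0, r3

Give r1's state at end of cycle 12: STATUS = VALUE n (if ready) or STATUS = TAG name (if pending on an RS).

STATUS = TAG Add3

  c1: issue ADD r3<-Add1  regs: r0:2,r1:1,r2:5,r3:Add1
  c2: issue SUB r3<-Add2  regs: r0:2,r1:1,r2:5,r3:Add2
  c3: issue SUB r1<-Add3  regs: r0:2,r1:Add3,r2:5,r3:Add2
  c4: CDB Add1=7; issue SUB r3<-Add1  regs: r0:2,r1:Add3,r2:5,r3:Add1
  c5: CDB Add2=1; issue ADD r3<-Add2  regs: r0:2,r1:Add3,r2:5,r3:Add2
  c6: CDB Add3=1; issue ADD r1<-Add3  regs: r0:2,r1:Add3,r2:5,r3:Add2
  c7: issue MUL r3<-Mul1  regs: r0:2,r1:Add3,r2:5,r3:Mul1
  c8: stall  regs: r0:2,r1:Add3,r2:5,r3:Mul1
  c9: CDB Add1=-4; issue SUB r2<-Add1  regs: r0:2,r1:Add3,r2:Add1,r3:Mul1
  c10: -  regs: r0:2,r1:Add3,r2:Add1,r3:Mul1
  c11: -  regs: r0:2,r1:Add3,r2:Add1,r3:Mul1
  c12: CDB Add2=-3  regs: r0:2,r1:Add3,r2:Add1,r3:Mul1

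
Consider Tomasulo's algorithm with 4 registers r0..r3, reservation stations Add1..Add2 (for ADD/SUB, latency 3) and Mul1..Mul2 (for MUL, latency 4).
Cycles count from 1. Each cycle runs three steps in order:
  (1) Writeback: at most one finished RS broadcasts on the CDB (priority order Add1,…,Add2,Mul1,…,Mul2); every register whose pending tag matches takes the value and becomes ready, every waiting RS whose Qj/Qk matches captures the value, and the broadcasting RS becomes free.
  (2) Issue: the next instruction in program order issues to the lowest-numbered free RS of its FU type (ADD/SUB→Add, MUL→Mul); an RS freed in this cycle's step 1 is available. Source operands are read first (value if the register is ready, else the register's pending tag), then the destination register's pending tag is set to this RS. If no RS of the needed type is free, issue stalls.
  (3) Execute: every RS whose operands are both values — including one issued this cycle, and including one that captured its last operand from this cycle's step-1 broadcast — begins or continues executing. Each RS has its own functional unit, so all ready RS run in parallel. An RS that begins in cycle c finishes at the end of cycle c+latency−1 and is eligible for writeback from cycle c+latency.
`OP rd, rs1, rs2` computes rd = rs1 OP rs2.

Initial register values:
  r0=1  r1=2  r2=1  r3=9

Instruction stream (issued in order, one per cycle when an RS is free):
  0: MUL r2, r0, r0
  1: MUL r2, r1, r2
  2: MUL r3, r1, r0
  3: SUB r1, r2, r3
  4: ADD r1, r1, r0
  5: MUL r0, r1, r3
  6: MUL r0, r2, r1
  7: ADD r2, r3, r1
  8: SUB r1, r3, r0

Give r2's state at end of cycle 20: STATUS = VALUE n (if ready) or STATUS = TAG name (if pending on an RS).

STATUS = VALUE 3

cycle 1: issue MUL r2<-Mul1 // r0:1,r1:2,r2:Mul1,r3:9
cycle 2: issue MUL r2<-Mul2 // r0:1,r1:2,r2:Mul2,r3:9
cycle 3: stall // r0:1,r1:2,r2:Mul2,r3:9
cycle 4: stall // r0:1,r1:2,r2:Mul2,r3:9
cycle 5: CDB Mul1=1; issue MUL r3<-Mul1 // r0:1,r1:2,r2:Mul2,r3:Mul1
cycle 6: issue SUB r1<-Add1 // r0:1,r1:Add1,r2:Mul2,r3:Mul1
cycle 7: issue ADD r1<-Add2 // r0:1,r1:Add2,r2:Mul2,r3:Mul1
cycle 8: stall // r0:1,r1:Add2,r2:Mul2,r3:Mul1
cycle 9: CDB Mul1=2; issue MUL r0<-Mul1 // r0:Mul1,r1:Add2,r2:Mul2,r3:2
cycle 10: CDB Mul2=2; issue MUL r0<-Mul2 // r0:Mul2,r1:Add2,r2:2,r3:2
cycle 11: stall // r0:Mul2,r1:Add2,r2:2,r3:2
cycle 12: stall // r0:Mul2,r1:Add2,r2:2,r3:2
cycle 13: CDB Add1=0; issue ADD r2<-Add1 // r0:Mul2,r1:Add2,r2:Add1,r3:2
cycle 14: stall // r0:Mul2,r1:Add2,r2:Add1,r3:2
cycle 15: stall // r0:Mul2,r1:Add2,r2:Add1,r3:2
cycle 16: CDB Add2=1; issue SUB r1<-Add2 // r0:Mul2,r1:Add2,r2:Add1,r3:2
cycle 17: - // r0:Mul2,r1:Add2,r2:Add1,r3:2
cycle 18: - // r0:Mul2,r1:Add2,r2:Add1,r3:2
cycle 19: CDB Add1=3 // r0:Mul2,r1:Add2,r2:3,r3:2
cycle 20: CDB Mul1=2 // r0:Mul2,r1:Add2,r2:3,r3:2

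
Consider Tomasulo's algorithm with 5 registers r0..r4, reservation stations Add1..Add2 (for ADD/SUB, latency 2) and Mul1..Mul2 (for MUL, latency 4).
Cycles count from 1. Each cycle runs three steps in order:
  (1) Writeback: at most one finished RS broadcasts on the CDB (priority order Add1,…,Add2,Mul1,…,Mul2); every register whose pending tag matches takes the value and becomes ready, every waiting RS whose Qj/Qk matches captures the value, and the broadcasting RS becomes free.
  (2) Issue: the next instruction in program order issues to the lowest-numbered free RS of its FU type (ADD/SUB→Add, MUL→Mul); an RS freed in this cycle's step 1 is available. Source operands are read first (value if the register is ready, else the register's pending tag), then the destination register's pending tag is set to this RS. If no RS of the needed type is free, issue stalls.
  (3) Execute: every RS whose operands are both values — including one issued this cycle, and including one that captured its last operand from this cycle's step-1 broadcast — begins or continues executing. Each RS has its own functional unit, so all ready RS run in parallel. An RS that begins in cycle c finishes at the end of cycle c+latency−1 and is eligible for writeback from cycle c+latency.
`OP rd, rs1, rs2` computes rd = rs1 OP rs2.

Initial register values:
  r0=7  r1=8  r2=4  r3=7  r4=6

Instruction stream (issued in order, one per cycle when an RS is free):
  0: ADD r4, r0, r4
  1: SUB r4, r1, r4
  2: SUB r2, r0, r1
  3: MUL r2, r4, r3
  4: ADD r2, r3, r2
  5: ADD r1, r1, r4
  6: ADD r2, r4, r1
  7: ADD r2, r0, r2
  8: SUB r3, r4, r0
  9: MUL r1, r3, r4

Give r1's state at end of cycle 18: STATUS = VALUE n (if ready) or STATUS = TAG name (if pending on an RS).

STATUS = VALUE 60

  c1: issue ADD r4<-Add1  regs: r0:7,r1:8,r2:4,r3:7,r4:Add1
  c2: issue SUB r4<-Add2  regs: r0:7,r1:8,r2:4,r3:7,r4:Add2
  c3: CDB Add1=13; issue SUB r2<-Add1  regs: r0:7,r1:8,r2:Add1,r3:7,r4:Add2
  c4: issue MUL r2<-Mul1  regs: r0:7,r1:8,r2:Mul1,r3:7,r4:Add2
  c5: CDB Add1=-1; issue ADD r2<-Add1  regs: r0:7,r1:8,r2:Add1,r3:7,r4:Add2
  c6: CDB Add2=-5; issue ADD r1<-Add2  regs: r0:7,r1:Add2,r2:Add1,r3:7,r4:-5
  c7: stall  regs: r0:7,r1:Add2,r2:Add1,r3:7,r4:-5
  c8: CDB Add2=3; issue ADD r2<-Add2  regs: r0:7,r1:3,r2:Add2,r3:7,r4:-5
  c9: stall  regs: r0:7,r1:3,r2:Add2,r3:7,r4:-5
  c10: CDB Add2=-2; issue ADD r2<-Add2  regs: r0:7,r1:3,r2:Add2,r3:7,r4:-5
  c11: CDB Mul1=-35; stall  regs: r0:7,r1:3,r2:Add2,r3:7,r4:-5
  c12: CDB Add2=5; issue SUB r3<-Add2  regs: r0:7,r1:3,r2:5,r3:Add2,r4:-5
  c13: CDB Add1=-28; issue MUL r1<-Mul1  regs: r0:7,r1:Mul1,r2:5,r3:Add2,r4:-5
  c14: CDB Add2=-12  regs: r0:7,r1:Mul1,r2:5,r3:-12,r4:-5
  c15: -  regs: r0:7,r1:Mul1,r2:5,r3:-12,r4:-5
  c16: -  regs: r0:7,r1:Mul1,r2:5,r3:-12,r4:-5
  c17: -  regs: r0:7,r1:Mul1,r2:5,r3:-12,r4:-5
  c18: CDB Mul1=60  regs: r0:7,r1:60,r2:5,r3:-12,r4:-5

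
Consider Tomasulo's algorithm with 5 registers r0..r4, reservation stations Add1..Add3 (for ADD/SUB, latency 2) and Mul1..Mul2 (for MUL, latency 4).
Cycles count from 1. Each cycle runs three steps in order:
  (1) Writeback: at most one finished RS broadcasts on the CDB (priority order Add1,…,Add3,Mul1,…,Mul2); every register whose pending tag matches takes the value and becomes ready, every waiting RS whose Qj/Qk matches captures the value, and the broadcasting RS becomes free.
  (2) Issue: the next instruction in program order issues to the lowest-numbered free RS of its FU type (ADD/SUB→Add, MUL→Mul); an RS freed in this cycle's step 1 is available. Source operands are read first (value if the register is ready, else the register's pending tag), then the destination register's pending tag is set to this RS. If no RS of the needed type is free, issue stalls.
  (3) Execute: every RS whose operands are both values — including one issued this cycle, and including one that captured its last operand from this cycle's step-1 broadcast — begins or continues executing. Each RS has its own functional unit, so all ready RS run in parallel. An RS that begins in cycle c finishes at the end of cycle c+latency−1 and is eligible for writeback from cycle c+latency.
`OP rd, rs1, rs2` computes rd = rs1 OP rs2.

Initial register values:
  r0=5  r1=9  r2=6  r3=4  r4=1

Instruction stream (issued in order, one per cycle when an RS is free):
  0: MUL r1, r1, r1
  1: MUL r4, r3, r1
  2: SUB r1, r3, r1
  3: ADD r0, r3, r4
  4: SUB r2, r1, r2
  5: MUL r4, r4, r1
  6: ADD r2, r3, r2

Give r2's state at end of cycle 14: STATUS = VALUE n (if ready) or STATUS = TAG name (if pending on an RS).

cycle 1: issue MUL r1<-Mul1 // r0:5,r1:Mul1,r2:6,r3:4,r4:1
cycle 2: issue MUL r4<-Mul2 // r0:5,r1:Mul1,r2:6,r3:4,r4:Mul2
cycle 3: issue SUB r1<-Add1 // r0:5,r1:Add1,r2:6,r3:4,r4:Mul2
cycle 4: issue ADD r0<-Add2 // r0:Add2,r1:Add1,r2:6,r3:4,r4:Mul2
cycle 5: CDB Mul1=81; issue SUB r2<-Add3 // r0:Add2,r1:Add1,r2:Add3,r3:4,r4:Mul2
cycle 6: issue MUL r4<-Mul1 // r0:Add2,r1:Add1,r2:Add3,r3:4,r4:Mul1
cycle 7: CDB Add1=-77; issue ADD r2<-Add1 // r0:Add2,r1:-77,r2:Add1,r3:4,r4:Mul1
cycle 8: - // r0:Add2,r1:-77,r2:Add1,r3:4,r4:Mul1
cycle 9: CDB Add3=-83 // r0:Add2,r1:-77,r2:Add1,r3:4,r4:Mul1
cycle 10: CDB Mul2=324 // r0:Add2,r1:-77,r2:Add1,r3:4,r4:Mul1
cycle 11: CDB Add1=-79 // r0:Add2,r1:-77,r2:-79,r3:4,r4:Mul1
cycle 12: CDB Add2=328 // r0:328,r1:-77,r2:-79,r3:4,r4:Mul1
cycle 13: - // r0:328,r1:-77,r2:-79,r3:4,r4:Mul1
cycle 14: CDB Mul1=-24948 // r0:328,r1:-77,r2:-79,r3:4,r4:-24948

STATUS = VALUE -79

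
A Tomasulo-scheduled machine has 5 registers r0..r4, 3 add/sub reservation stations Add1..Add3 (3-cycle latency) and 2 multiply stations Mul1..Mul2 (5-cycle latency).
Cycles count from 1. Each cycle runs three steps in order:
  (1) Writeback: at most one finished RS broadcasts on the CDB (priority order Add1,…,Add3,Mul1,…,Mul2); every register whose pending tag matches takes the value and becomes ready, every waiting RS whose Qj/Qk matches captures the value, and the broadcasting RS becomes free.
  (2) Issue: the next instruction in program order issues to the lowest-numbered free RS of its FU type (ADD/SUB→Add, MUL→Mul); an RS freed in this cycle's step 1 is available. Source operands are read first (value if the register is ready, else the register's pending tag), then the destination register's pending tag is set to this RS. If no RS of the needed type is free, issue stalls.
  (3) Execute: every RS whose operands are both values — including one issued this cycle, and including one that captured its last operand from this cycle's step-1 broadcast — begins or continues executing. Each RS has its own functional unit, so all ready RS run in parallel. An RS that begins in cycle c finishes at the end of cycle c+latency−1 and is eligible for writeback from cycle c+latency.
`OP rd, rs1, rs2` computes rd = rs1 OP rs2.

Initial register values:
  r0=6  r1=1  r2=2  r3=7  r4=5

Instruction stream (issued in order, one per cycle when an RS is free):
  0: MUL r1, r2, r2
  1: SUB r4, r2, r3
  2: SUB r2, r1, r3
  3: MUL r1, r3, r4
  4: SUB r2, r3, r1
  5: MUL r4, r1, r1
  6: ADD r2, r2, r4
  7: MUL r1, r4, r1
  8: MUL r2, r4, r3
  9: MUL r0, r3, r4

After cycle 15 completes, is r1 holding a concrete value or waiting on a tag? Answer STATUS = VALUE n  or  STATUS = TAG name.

STATUS = TAG Mul2

c1: issue MUL r1<-Mul1 | r0:6,r1:Mul1,r2:2,r3:7,r4:5
c2: issue SUB r4<-Add1 | r0:6,r1:Mul1,r2:2,r3:7,r4:Add1
c3: issue SUB r2<-Add2 | r0:6,r1:Mul1,r2:Add2,r3:7,r4:Add1
c4: issue MUL r1<-Mul2 | r0:6,r1:Mul2,r2:Add2,r3:7,r4:Add1
c5: CDB Add1=-5; issue SUB r2<-Add1 | r0:6,r1:Mul2,r2:Add1,r3:7,r4:-5
c6: CDB Mul1=4; issue MUL r4<-Mul1 | r0:6,r1:Mul2,r2:Add1,r3:7,r4:Mul1
c7: issue ADD r2<-Add3 | r0:6,r1:Mul2,r2:Add3,r3:7,r4:Mul1
c8: stall | r0:6,r1:Mul2,r2:Add3,r3:7,r4:Mul1
c9: CDB Add2=-3; stall | r0:6,r1:Mul2,r2:Add3,r3:7,r4:Mul1
c10: CDB Mul2=-35; issue MUL r1<-Mul2 | r0:6,r1:Mul2,r2:Add3,r3:7,r4:Mul1
c11: stall | r0:6,r1:Mul2,r2:Add3,r3:7,r4:Mul1
c12: stall | r0:6,r1:Mul2,r2:Add3,r3:7,r4:Mul1
c13: CDB Add1=42; stall | r0:6,r1:Mul2,r2:Add3,r3:7,r4:Mul1
c14: stall | r0:6,r1:Mul2,r2:Add3,r3:7,r4:Mul1
c15: CDB Mul1=1225; issue MUL r2<-Mul1 | r0:6,r1:Mul2,r2:Mul1,r3:7,r4:1225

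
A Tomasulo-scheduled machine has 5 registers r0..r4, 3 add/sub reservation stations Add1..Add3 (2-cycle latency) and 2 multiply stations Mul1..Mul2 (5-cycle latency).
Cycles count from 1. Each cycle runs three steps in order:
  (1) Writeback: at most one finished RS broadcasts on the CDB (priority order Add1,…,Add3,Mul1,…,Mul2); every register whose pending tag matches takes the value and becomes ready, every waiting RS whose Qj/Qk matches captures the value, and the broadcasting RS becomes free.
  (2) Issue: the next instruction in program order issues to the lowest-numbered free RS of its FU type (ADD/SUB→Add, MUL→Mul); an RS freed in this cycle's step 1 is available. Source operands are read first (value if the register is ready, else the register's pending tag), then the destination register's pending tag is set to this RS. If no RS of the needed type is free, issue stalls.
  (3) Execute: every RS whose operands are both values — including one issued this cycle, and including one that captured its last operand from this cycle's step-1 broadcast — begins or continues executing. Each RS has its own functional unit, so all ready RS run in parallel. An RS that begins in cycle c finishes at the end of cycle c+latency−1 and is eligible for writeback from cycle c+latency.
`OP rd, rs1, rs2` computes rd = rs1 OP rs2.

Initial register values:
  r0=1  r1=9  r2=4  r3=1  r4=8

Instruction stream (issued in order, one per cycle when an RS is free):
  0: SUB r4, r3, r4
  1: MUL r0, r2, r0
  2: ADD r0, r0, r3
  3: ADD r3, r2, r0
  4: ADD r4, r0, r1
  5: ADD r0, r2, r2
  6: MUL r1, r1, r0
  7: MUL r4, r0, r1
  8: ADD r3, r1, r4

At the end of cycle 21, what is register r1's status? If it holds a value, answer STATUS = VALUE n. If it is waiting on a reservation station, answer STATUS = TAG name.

STATUS = VALUE 72

c1: issue SUB r4<-Add1 | r0:1,r1:9,r2:4,r3:1,r4:Add1
c2: issue MUL r0<-Mul1 | r0:Mul1,r1:9,r2:4,r3:1,r4:Add1
c3: CDB Add1=-7; issue ADD r0<-Add1 | r0:Add1,r1:9,r2:4,r3:1,r4:-7
c4: issue ADD r3<-Add2 | r0:Add1,r1:9,r2:4,r3:Add2,r4:-7
c5: issue ADD r4<-Add3 | r0:Add1,r1:9,r2:4,r3:Add2,r4:Add3
c6: stall | r0:Add1,r1:9,r2:4,r3:Add2,r4:Add3
c7: CDB Mul1=4; stall | r0:Add1,r1:9,r2:4,r3:Add2,r4:Add3
c8: stall | r0:Add1,r1:9,r2:4,r3:Add2,r4:Add3
c9: CDB Add1=5; issue ADD r0<-Add1 | r0:Add1,r1:9,r2:4,r3:Add2,r4:Add3
c10: issue MUL r1<-Mul1 | r0:Add1,r1:Mul1,r2:4,r3:Add2,r4:Add3
c11: CDB Add1=8; issue MUL r4<-Mul2 | r0:8,r1:Mul1,r2:4,r3:Add2,r4:Mul2
c12: CDB Add2=9; issue ADD r3<-Add1 | r0:8,r1:Mul1,r2:4,r3:Add1,r4:Mul2
c13: CDB Add3=14 | r0:8,r1:Mul1,r2:4,r3:Add1,r4:Mul2
c14: - | r0:8,r1:Mul1,r2:4,r3:Add1,r4:Mul2
c15: - | r0:8,r1:Mul1,r2:4,r3:Add1,r4:Mul2
c16: CDB Mul1=72 | r0:8,r1:72,r2:4,r3:Add1,r4:Mul2
c17: - | r0:8,r1:72,r2:4,r3:Add1,r4:Mul2
c18: - | r0:8,r1:72,r2:4,r3:Add1,r4:Mul2
c19: - | r0:8,r1:72,r2:4,r3:Add1,r4:Mul2
c20: - | r0:8,r1:72,r2:4,r3:Add1,r4:Mul2
c21: CDB Mul2=576 | r0:8,r1:72,r2:4,r3:Add1,r4:576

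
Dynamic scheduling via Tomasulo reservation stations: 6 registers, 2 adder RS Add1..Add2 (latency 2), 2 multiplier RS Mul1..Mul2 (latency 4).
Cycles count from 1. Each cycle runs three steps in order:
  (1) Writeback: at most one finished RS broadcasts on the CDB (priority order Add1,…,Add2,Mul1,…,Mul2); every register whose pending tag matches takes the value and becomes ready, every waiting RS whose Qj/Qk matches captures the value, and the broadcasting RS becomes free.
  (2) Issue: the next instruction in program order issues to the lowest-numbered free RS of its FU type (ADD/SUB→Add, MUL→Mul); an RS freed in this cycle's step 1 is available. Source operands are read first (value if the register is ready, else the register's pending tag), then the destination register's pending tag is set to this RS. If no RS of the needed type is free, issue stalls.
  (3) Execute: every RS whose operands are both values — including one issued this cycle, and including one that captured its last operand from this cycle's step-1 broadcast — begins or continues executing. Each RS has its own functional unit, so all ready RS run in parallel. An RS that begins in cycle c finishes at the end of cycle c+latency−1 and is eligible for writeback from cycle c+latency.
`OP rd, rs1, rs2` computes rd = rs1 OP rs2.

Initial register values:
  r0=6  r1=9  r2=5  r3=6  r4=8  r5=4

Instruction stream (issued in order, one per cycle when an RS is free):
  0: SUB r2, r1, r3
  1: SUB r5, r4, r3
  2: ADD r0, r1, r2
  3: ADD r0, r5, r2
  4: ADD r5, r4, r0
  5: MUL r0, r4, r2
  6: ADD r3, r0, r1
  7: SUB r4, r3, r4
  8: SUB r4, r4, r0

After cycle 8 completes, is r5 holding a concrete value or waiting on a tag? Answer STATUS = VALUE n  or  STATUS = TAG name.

  c1: issue SUB r2<-Add1  regs: r0:6,r1:9,r2:Add1,r3:6,r4:8,r5:4
  c2: issue SUB r5<-Add2  regs: r0:6,r1:9,r2:Add1,r3:6,r4:8,r5:Add2
  c3: CDB Add1=3; issue ADD r0<-Add1  regs: r0:Add1,r1:9,r2:3,r3:6,r4:8,r5:Add2
  c4: CDB Add2=2; issue ADD r0<-Add2  regs: r0:Add2,r1:9,r2:3,r3:6,r4:8,r5:2
  c5: CDB Add1=12; issue ADD r5<-Add1  regs: r0:Add2,r1:9,r2:3,r3:6,r4:8,r5:Add1
  c6: CDB Add2=5; issue MUL r0<-Mul1  regs: r0:Mul1,r1:9,r2:3,r3:6,r4:8,r5:Add1
  c7: issue ADD r3<-Add2  regs: r0:Mul1,r1:9,r2:3,r3:Add2,r4:8,r5:Add1
  c8: CDB Add1=13; issue SUB r4<-Add1  regs: r0:Mul1,r1:9,r2:3,r3:Add2,r4:Add1,r5:13

STATUS = VALUE 13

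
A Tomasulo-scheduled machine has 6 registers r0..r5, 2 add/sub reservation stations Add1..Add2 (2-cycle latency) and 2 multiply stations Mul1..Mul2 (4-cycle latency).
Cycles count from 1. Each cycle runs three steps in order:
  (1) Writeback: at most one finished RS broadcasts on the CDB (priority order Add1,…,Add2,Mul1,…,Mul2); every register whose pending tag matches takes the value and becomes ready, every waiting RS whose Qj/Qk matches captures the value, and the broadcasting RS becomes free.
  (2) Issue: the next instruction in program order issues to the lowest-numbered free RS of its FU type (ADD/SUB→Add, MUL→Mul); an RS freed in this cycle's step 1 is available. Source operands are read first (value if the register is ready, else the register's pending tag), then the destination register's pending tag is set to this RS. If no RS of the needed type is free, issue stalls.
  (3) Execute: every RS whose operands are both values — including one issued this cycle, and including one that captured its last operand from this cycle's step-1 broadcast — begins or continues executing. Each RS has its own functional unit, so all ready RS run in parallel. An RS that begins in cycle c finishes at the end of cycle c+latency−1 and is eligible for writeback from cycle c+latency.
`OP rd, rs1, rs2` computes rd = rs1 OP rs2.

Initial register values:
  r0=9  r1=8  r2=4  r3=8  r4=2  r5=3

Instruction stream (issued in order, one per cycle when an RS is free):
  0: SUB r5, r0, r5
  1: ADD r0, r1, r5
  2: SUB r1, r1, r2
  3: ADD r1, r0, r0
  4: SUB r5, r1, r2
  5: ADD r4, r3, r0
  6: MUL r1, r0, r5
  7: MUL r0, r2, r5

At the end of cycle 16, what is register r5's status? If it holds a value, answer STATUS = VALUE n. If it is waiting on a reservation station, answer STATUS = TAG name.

STATUS = VALUE 24

  c1: issue SUB r5<-Add1  regs: r0:9,r1:8,r2:4,r3:8,r4:2,r5:Add1
  c2: issue ADD r0<-Add2  regs: r0:Add2,r1:8,r2:4,r3:8,r4:2,r5:Add1
  c3: CDB Add1=6; issue SUB r1<-Add1  regs: r0:Add2,r1:Add1,r2:4,r3:8,r4:2,r5:6
  c4: stall  regs: r0:Add2,r1:Add1,r2:4,r3:8,r4:2,r5:6
  c5: CDB Add1=4; issue ADD r1<-Add1  regs: r0:Add2,r1:Add1,r2:4,r3:8,r4:2,r5:6
  c6: CDB Add2=14; issue SUB r5<-Add2  regs: r0:14,r1:Add1,r2:4,r3:8,r4:2,r5:Add2
  c7: stall  regs: r0:14,r1:Add1,r2:4,r3:8,r4:2,r5:Add2
  c8: CDB Add1=28; issue ADD r4<-Add1  regs: r0:14,r1:28,r2:4,r3:8,r4:Add1,r5:Add2
  c9: issue MUL r1<-Mul1  regs: r0:14,r1:Mul1,r2:4,r3:8,r4:Add1,r5:Add2
  c10: CDB Add1=22; issue MUL r0<-Mul2  regs: r0:Mul2,r1:Mul1,r2:4,r3:8,r4:22,r5:Add2
  c11: CDB Add2=24  regs: r0:Mul2,r1:Mul1,r2:4,r3:8,r4:22,r5:24
  c12: -  regs: r0:Mul2,r1:Mul1,r2:4,r3:8,r4:22,r5:24
  c13: -  regs: r0:Mul2,r1:Mul1,r2:4,r3:8,r4:22,r5:24
  c14: -  regs: r0:Mul2,r1:Mul1,r2:4,r3:8,r4:22,r5:24
  c15: CDB Mul1=336  regs: r0:Mul2,r1:336,r2:4,r3:8,r4:22,r5:24
  c16: CDB Mul2=96  regs: r0:96,r1:336,r2:4,r3:8,r4:22,r5:24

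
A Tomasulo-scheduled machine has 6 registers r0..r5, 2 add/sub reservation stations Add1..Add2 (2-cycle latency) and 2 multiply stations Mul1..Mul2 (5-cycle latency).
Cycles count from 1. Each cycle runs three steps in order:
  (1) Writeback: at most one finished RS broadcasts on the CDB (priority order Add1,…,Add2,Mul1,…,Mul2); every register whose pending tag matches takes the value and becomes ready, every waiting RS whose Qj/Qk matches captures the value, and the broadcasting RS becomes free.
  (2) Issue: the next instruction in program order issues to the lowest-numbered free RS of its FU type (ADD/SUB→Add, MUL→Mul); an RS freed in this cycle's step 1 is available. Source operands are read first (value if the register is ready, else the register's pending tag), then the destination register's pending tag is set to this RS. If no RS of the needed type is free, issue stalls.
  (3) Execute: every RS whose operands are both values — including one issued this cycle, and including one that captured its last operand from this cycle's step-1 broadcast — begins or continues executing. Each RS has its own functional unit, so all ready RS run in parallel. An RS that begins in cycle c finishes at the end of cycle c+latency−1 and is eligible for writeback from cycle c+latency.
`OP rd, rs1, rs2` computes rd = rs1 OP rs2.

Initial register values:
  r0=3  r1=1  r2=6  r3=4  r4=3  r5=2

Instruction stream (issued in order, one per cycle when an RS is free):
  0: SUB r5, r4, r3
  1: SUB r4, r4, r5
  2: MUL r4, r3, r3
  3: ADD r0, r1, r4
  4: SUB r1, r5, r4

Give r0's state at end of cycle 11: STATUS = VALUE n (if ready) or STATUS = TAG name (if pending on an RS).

STATUS = VALUE 17

cycle 1: issue SUB r5<-Add1 // r0:3,r1:1,r2:6,r3:4,r4:3,r5:Add1
cycle 2: issue SUB r4<-Add2 // r0:3,r1:1,r2:6,r3:4,r4:Add2,r5:Add1
cycle 3: CDB Add1=-1; issue MUL r4<-Mul1 // r0:3,r1:1,r2:6,r3:4,r4:Mul1,r5:-1
cycle 4: issue ADD r0<-Add1 // r0:Add1,r1:1,r2:6,r3:4,r4:Mul1,r5:-1
cycle 5: CDB Add2=4; issue SUB r1<-Add2 // r0:Add1,r1:Add2,r2:6,r3:4,r4:Mul1,r5:-1
cycle 6: - // r0:Add1,r1:Add2,r2:6,r3:4,r4:Mul1,r5:-1
cycle 7: - // r0:Add1,r1:Add2,r2:6,r3:4,r4:Mul1,r5:-1
cycle 8: CDB Mul1=16 // r0:Add1,r1:Add2,r2:6,r3:4,r4:16,r5:-1
cycle 9: - // r0:Add1,r1:Add2,r2:6,r3:4,r4:16,r5:-1
cycle 10: CDB Add1=17 // r0:17,r1:Add2,r2:6,r3:4,r4:16,r5:-1
cycle 11: CDB Add2=-17 // r0:17,r1:-17,r2:6,r3:4,r4:16,r5:-1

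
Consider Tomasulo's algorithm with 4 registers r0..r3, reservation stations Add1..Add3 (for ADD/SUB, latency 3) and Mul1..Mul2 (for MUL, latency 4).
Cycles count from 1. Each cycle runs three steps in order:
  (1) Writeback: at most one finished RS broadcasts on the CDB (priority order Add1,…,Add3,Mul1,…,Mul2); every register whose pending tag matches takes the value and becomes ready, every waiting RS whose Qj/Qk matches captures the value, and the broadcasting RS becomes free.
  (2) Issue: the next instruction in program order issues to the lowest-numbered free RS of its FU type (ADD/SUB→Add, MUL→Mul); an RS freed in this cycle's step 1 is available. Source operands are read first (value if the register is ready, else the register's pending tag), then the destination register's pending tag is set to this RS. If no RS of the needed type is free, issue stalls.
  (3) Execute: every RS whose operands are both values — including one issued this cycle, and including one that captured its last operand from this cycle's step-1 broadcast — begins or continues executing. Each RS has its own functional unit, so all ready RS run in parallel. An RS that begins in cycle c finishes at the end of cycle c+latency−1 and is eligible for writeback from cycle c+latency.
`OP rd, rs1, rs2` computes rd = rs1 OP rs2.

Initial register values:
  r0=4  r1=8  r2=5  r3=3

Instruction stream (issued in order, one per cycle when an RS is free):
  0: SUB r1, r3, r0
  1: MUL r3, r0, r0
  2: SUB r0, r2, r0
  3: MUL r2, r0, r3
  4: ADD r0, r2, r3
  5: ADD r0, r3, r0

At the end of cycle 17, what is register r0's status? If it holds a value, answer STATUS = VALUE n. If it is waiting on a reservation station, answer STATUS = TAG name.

c1: issue SUB r1<-Add1 | r0:4,r1:Add1,r2:5,r3:3
c2: issue MUL r3<-Mul1 | r0:4,r1:Add1,r2:5,r3:Mul1
c3: issue SUB r0<-Add2 | r0:Add2,r1:Add1,r2:5,r3:Mul1
c4: CDB Add1=-1; issue MUL r2<-Mul2 | r0:Add2,r1:-1,r2:Mul2,r3:Mul1
c5: issue ADD r0<-Add1 | r0:Add1,r1:-1,r2:Mul2,r3:Mul1
c6: CDB Add2=1; issue ADD r0<-Add2 | r0:Add2,r1:-1,r2:Mul2,r3:Mul1
c7: CDB Mul1=16 | r0:Add2,r1:-1,r2:Mul2,r3:16
c8: - | r0:Add2,r1:-1,r2:Mul2,r3:16
c9: - | r0:Add2,r1:-1,r2:Mul2,r3:16
c10: - | r0:Add2,r1:-1,r2:Mul2,r3:16
c11: CDB Mul2=16 | r0:Add2,r1:-1,r2:16,r3:16
c12: - | r0:Add2,r1:-1,r2:16,r3:16
c13: - | r0:Add2,r1:-1,r2:16,r3:16
c14: CDB Add1=32 | r0:Add2,r1:-1,r2:16,r3:16
c15: - | r0:Add2,r1:-1,r2:16,r3:16
c16: - | r0:Add2,r1:-1,r2:16,r3:16
c17: CDB Add2=48 | r0:48,r1:-1,r2:16,r3:16

STATUS = VALUE 48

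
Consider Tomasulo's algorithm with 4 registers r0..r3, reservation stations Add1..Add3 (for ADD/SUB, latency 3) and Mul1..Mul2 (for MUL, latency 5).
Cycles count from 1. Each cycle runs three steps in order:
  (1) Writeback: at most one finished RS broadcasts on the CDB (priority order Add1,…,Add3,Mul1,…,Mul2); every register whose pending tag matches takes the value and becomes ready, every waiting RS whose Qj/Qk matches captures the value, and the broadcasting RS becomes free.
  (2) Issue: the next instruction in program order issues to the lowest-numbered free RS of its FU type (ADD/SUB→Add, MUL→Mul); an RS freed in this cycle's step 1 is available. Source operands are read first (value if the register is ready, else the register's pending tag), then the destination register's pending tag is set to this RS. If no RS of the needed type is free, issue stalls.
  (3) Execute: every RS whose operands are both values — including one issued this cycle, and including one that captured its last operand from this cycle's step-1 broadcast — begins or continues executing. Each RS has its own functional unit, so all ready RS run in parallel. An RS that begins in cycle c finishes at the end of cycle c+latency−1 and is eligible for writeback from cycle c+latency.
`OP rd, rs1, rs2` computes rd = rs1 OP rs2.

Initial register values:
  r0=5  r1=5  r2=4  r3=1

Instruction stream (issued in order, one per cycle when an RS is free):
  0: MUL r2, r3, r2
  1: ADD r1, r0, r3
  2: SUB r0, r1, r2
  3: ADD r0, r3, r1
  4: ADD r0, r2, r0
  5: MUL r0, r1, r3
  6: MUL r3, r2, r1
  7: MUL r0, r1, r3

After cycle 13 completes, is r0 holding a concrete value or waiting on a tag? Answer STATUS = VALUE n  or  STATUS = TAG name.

  c1: issue MUL r2<-Mul1  regs: r0:5,r1:5,r2:Mul1,r3:1
  c2: issue ADD r1<-Add1  regs: r0:5,r1:Add1,r2:Mul1,r3:1
  c3: issue SUB r0<-Add2  regs: r0:Add2,r1:Add1,r2:Mul1,r3:1
  c4: issue ADD r0<-Add3  regs: r0:Add3,r1:Add1,r2:Mul1,r3:1
  c5: CDB Add1=6; issue ADD r0<-Add1  regs: r0:Add1,r1:6,r2:Mul1,r3:1
  c6: CDB Mul1=4; issue MUL r0<-Mul1  regs: r0:Mul1,r1:6,r2:4,r3:1
  c7: issue MUL r3<-Mul2  regs: r0:Mul1,r1:6,r2:4,r3:Mul2
  c8: CDB Add3=7; stall  regs: r0:Mul1,r1:6,r2:4,r3:Mul2
  c9: CDB Add2=2; stall  regs: r0:Mul1,r1:6,r2:4,r3:Mul2
  c10: stall  regs: r0:Mul1,r1:6,r2:4,r3:Mul2
  c11: CDB Add1=11; stall  regs: r0:Mul1,r1:6,r2:4,r3:Mul2
  c12: CDB Mul1=6; issue MUL r0<-Mul1  regs: r0:Mul1,r1:6,r2:4,r3:Mul2
  c13: CDB Mul2=24  regs: r0:Mul1,r1:6,r2:4,r3:24

STATUS = TAG Mul1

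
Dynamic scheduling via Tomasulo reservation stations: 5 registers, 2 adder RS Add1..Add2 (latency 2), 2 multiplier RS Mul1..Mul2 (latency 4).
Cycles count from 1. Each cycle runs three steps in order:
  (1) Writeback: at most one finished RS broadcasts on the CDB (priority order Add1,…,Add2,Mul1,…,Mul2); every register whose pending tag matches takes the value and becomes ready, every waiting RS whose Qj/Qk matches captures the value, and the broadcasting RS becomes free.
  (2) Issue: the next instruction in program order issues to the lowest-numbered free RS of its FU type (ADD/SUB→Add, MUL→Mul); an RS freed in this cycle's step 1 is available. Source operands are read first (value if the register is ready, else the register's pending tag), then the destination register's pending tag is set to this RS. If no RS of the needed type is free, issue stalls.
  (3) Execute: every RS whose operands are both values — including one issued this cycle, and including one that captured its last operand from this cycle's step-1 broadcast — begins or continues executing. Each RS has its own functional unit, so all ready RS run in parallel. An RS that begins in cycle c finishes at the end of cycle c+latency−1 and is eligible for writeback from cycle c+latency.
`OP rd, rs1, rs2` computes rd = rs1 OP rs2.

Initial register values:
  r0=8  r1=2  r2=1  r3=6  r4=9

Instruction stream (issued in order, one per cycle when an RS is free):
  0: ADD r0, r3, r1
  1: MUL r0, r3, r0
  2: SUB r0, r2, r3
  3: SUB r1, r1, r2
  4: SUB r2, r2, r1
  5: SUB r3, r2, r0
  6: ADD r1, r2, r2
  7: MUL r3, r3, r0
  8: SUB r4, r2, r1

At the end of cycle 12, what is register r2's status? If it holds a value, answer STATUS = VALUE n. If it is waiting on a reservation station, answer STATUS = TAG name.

cycle 1: issue ADD r0<-Add1 // r0:Add1,r1:2,r2:1,r3:6,r4:9
cycle 2: issue MUL r0<-Mul1 // r0:Mul1,r1:2,r2:1,r3:6,r4:9
cycle 3: CDB Add1=8; issue SUB r0<-Add1 // r0:Add1,r1:2,r2:1,r3:6,r4:9
cycle 4: issue SUB r1<-Add2 // r0:Add1,r1:Add2,r2:1,r3:6,r4:9
cycle 5: CDB Add1=-5; issue SUB r2<-Add1 // r0:-5,r1:Add2,r2:Add1,r3:6,r4:9
cycle 6: CDB Add2=1; issue SUB r3<-Add2 // r0:-5,r1:1,r2:Add1,r3:Add2,r4:9
cycle 7: CDB Mul1=48; stall // r0:-5,r1:1,r2:Add1,r3:Add2,r4:9
cycle 8: CDB Add1=0; issue ADD r1<-Add1 // r0:-5,r1:Add1,r2:0,r3:Add2,r4:9
cycle 9: issue MUL r3<-Mul1 // r0:-5,r1:Add1,r2:0,r3:Mul1,r4:9
cycle 10: CDB Add1=0; issue SUB r4<-Add1 // r0:-5,r1:0,r2:0,r3:Mul1,r4:Add1
cycle 11: CDB Add2=5 // r0:-5,r1:0,r2:0,r3:Mul1,r4:Add1
cycle 12: CDB Add1=0 // r0:-5,r1:0,r2:0,r3:Mul1,r4:0

STATUS = VALUE 0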